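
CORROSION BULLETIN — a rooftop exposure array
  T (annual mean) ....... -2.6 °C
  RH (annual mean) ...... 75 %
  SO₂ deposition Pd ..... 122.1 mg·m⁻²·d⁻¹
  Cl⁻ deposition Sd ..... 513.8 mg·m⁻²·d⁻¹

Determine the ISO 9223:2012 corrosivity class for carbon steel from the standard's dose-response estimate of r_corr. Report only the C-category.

carbon steel: temperature factor f = +0.150·(-12.6) = -1.8900
  Pd branch = 1.77·Pd^0.52·e^(0.02·RH+f) = 14.58 μm/a
  Cl⁻ term: 0.102·513.8^0.62·exp(0.033·75+0.04·-2.6) = 52.36
  r_corr = 14.58 + 52.36 = 66.94 μm/a
Category bounds: 50…80 μm/a bracket r_corr ⇒ C4

C4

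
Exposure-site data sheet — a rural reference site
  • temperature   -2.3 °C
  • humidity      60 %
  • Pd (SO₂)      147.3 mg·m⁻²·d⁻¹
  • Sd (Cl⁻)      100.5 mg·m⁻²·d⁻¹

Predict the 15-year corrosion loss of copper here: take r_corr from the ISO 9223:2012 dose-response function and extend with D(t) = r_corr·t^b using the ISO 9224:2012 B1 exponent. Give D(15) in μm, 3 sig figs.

D(15) = 2.54 μm

copper: T≤10 °C ⇒ hinge +0.126·(-2.3−10) = -1.5498
  Pd branch = 0.0053·Pd^0.26·e^(0.059·RH+f) = 0.142 μm/a
  Sd branch = 0.01025·Sd^0.27·e^(0.036·RH+0.049·T) = 0.2757 μm/a
  sum: 0.142 + 0.2757 → r_corr = 0.4177 μm/a
Power-law: D(15) = r_corr · 15^0.667
  D(15) = 0.4177 × 15^0.667 = 0.4177 × 6.088 = 2.543 μm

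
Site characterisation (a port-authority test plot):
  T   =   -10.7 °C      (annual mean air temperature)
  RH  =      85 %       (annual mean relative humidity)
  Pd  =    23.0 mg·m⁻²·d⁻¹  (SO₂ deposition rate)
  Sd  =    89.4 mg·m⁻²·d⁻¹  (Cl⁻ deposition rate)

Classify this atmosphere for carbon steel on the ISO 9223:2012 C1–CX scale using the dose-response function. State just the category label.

carbon steel: temperature factor f = +0.150·(-20.7) = -3.1050
  Pd branch = 1.77·Pd^0.52·e^(0.02·RH+f) = 2.218 μm/a
  Cl⁻ term: 0.102·89.4^0.62·exp(0.033·85+0.04·-10.7) = 17.81
  r_corr = 2.218 + 17.81 = 20.03 μm/a
20 μm/a falls in (1.3, 25] for carbon steel → category C2

C2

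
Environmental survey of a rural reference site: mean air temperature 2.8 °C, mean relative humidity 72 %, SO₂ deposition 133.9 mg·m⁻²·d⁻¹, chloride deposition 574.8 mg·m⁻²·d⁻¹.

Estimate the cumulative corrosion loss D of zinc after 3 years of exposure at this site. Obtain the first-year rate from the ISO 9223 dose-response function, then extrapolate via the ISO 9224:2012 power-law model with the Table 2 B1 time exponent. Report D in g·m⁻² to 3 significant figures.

D(3) = 66.3 g·m⁻²

zinc: temperature factor f = +0.038·(-7.2) = -0.2736
  sulphur-dioxide contribution → 2.322 μm/a
  chloride contribution → 1.477 μm/a
  ⇒ r_corr(zinc) = 3.8 μm/a
ISO 9224: D(t) = r_corr · t^b with b = 0.813 (zinc, B1)
  D(3) = 3.8 × 3^0.813 = 3.8 × 2.443 = 9.282 μm
  Mass loss = 9.282 μm × 7.14 g/cm³ = 66.27 g·m⁻²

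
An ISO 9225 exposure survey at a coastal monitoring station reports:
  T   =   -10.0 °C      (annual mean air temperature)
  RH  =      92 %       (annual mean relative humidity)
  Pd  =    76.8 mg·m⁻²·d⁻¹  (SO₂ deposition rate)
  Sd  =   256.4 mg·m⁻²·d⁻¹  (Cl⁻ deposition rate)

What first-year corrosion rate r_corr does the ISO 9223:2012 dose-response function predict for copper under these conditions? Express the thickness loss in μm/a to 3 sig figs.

r_corr = 1.07 μm/a

copper: f(T) = +0.126·(T−10) [T≤10 °C] = -2.5200
  sulphur-dioxide contribution → 0.3002 μm/a
  chloride contribution → 0.7704 μm/a
  total first-year rate 1.071 μm/a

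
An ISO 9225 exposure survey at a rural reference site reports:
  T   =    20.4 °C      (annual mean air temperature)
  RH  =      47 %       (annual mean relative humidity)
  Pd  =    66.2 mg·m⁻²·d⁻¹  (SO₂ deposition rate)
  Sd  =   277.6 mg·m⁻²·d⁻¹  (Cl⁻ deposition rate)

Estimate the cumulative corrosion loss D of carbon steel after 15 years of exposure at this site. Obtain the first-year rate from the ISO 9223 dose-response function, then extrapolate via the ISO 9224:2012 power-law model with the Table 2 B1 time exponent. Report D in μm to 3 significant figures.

carbon steel: temperature factor f = -0.054·(10.4) = -0.5616
  SO₂ term: 1.77·66.2^0.52·exp(0.02·47-0.5616) = 22.86
  Cl⁻ term: 0.102·277.6^0.62·exp(0.033·47+0.04·20.4) = 35.6
  r_corr = 22.86 + 35.6 = 58.47 μm/a
Power-law: D(15) = r_corr · 15^0.523
  D(15) = 58.47 × 15^0.523 = 58.47 × 4.122 = 241 μm

D(15) = 241 μm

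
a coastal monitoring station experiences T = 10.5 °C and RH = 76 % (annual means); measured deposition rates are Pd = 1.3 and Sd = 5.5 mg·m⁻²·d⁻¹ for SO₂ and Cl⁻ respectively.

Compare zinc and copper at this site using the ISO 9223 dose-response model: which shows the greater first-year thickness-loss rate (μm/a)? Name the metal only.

copper

zinc: f(T) = -0.071·(T−10) [T>10 °C] = -0.0355
  sulphur-dioxide contribution → 0.4609 μm/a
  chloride contribution → 0.2073 μm/a
  ⇒ r_corr(zinc) = 0.6682 μm/a
copper: T>10 °C ⇒ hinge -0.080·(10.5−10) = -0.0400
  sulphur-dioxide contribution → 0.483 μm/a
  chloride contribution → 0.4191 μm/a
  total first-year rate 0.902 μm/a
Ordering by μm/a: copper (0.902) > zinc (0.668)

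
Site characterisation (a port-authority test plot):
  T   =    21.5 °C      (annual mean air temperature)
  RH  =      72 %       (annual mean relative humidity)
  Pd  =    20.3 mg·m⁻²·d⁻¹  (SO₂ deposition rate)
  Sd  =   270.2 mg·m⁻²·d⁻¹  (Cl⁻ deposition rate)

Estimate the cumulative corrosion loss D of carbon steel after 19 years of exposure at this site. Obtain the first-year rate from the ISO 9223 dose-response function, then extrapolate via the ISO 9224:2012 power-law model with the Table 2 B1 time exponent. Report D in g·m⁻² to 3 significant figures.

carbon steel: temperature factor f = -0.054·(11.5) = -0.6210
  sulphur-dioxide contribution → 19.21 μm/a
  chloride contribution → 83.49 μm/a
  total first-year rate 102.7 μm/a
Power-law: D(19) = r_corr · 19^0.523
  D(19) = 102.7 × 19^0.523 = 102.7 × 4.664 = 479 μm
  Mass loss = 479 μm × 7.85 g/cm³ = 3760 g·m⁻²

D(19) = 3.76e+03 g·m⁻²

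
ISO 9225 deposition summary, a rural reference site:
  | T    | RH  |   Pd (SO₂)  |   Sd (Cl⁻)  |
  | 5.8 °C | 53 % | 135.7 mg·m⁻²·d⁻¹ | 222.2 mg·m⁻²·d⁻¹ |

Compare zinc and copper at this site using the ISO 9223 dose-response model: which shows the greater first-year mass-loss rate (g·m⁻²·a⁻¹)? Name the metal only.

zinc

zinc: f(T) = +0.038·(T−10) [T≤10 °C] = -0.1596
  sulphur-dioxide contribution → 1.092 μm/a
  chloride contribution → 0.9526 μm/a
  total first-year rate 2.045 μm/a
  mass loss = 2.045 μm/a × 7.14 g/cm³ = 14.6 g·m⁻²·a⁻¹
copper: T≤10 °C ⇒ hinge +0.126·(5.8−10) = -0.5292
  sulphur-dioxide contribution → 0.2552 μm/a
  chloride contribution → 0.3948 μm/a
  total first-year rate 0.6501 μm/a
  mass loss = 0.6501 μm/a × 8.96 g/cm³ = 5.825 g·m⁻²·a⁻¹
Ordering by g·m⁻²·a⁻¹: zinc (14.6) > copper (5.82)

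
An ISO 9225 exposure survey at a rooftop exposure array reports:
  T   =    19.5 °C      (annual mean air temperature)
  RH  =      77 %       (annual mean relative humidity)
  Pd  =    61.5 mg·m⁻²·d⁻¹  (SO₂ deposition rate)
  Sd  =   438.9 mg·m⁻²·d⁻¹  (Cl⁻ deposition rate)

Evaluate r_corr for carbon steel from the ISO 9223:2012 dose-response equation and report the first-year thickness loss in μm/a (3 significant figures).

carbon steel: T>10 °C ⇒ hinge -0.054·(19.5−10) = -0.5130
  sulphur-dioxide contribution → 42.09 μm/a
  chloride contribution → 122.8 μm/a
  total first-year rate 164.9 μm/a

r_corr = 165 μm/a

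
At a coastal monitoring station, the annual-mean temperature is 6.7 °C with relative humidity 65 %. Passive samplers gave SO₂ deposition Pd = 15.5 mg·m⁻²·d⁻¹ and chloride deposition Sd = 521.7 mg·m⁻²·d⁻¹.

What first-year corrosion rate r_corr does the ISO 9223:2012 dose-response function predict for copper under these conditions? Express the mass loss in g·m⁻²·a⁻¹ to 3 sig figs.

copper: temperature factor f = +0.126·(-3.3) = -0.4158
  SO₂ term: 0.0053·15.5^0.26·exp(0.059·65-0.4158) = 0.3301
  Sd branch = 0.01025·Sd^0.27·e^(0.036·RH+0.049·T) = 0.8003 μm/a
  sum: 0.3301 + 0.8003 → r_corr = 1.13 μm/a
Convert to mass loss: 1.13 μm/a × 8.96 g/cm³ = 10.13 g·m⁻²·a⁻¹

r_corr = 10.1 g·m⁻²·a⁻¹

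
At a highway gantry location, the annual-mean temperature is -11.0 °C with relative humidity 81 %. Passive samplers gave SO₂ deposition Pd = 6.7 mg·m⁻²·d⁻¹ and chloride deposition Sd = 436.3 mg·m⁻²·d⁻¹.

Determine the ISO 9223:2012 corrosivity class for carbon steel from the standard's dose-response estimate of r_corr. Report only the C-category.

C3

carbon steel: T≤10 °C ⇒ hinge +0.150·(-11.0−10) = -3.1500
  SO₂ term: 1.77·6.7^0.52·exp(0.02·81-3.1500) = 1.031
  Cl⁻ term: 0.102·436.3^0.62·exp(0.033·81+0.04·-11.0) = 41.21
  sum: 1.031 + 41.21 → r_corr = 42.24 μm/a
ISO 9223 Table 2 (carbon steel): 25 < 42.2 ≤ 50 μm/a ⇒ C3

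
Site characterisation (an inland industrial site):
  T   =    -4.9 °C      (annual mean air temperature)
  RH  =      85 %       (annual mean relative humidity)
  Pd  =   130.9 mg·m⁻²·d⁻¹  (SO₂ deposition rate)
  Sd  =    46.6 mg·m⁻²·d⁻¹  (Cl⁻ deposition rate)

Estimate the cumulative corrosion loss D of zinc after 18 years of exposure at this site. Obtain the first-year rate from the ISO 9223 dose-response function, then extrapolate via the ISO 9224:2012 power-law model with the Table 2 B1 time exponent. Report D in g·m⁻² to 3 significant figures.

D(18) = 249 g·m⁻²

zinc: f(T) = +0.038·(T−10) [T≤10 °C] = -0.5662
  SO₂ term: 0.0129·130.9^0.44·exp(0.046·85-0.5662) = 3.121
  Cl⁻ term: 0.0175·46.6^0.57·exp(0.008·85+0.085·-4.9) = 0.2034
  r_corr = 3.121 + 0.2034 = 3.324 μm/a
ISO 9224: D(t) = r_corr · t^b with b = 0.813 (zinc, B1)
  D(18) = 3.324 × 18^0.813 = 3.324 × 10.48 = 34.85 μm
  Mass loss = 34.85 μm × 7.14 g/cm³ = 248.8 g·m⁻²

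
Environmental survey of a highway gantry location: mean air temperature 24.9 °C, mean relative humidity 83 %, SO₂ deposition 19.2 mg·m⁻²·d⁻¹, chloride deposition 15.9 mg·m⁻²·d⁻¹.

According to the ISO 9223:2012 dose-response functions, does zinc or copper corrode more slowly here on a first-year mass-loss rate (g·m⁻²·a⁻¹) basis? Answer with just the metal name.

zinc

zinc: temperature factor f = -0.071·(14.9) = -1.0579
  Pd branch = 0.0129·Pd^0.44·e^(0.046·RH+f) = 0.7481 μm/a
  Cl⁻ term: 0.0175·15.9^0.57·exp(0.008·83+0.085·24.9) = 1.366
  sum: 0.7481 + 1.366 → r_corr = 2.114 μm/a
  mass loss = 2.114 μm/a × 7.14 g/cm³ = 15.09 g·m⁻²·a⁻¹
copper: f(T) = -0.080·(T−10) [T>10 °C] = -1.1920
  SO₂ term: 0.0053·19.2^0.26·exp(0.059·83-1.1920) = 0.4645
  Sd branch = 0.01025·Sd^0.27·e^(0.036·RH+0.049·T) = 1.454 μm/a
  r_corr = 0.4645 + 1.454 = 1.919 μm/a
  mass loss = 1.919 μm/a × 8.96 g/cm³ = 17.19 g·m⁻²·a⁻¹
Ordering by g·m⁻²·a⁻¹: copper (17.2) > zinc (15.1)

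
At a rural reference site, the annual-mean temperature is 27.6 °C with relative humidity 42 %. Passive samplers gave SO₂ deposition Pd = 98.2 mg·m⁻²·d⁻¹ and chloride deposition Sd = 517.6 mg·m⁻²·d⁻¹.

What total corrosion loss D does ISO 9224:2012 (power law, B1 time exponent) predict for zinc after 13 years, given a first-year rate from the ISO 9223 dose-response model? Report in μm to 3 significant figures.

D(13) = 74.1 μm

zinc: T>10 °C ⇒ hinge -0.071·(27.6−10) = -1.2496
  sulphur-dioxide contribution → 0.1921 μm/a
  chloride contribution → 9.011 μm/a
  total first-year rate 9.203 μm/a
Long-term exponent b (ISO 9224 Table 2, B1) = 0.813
  D(13) = 9.203 × 13^0.813 = 9.203 × 8.047 = 74.06 μm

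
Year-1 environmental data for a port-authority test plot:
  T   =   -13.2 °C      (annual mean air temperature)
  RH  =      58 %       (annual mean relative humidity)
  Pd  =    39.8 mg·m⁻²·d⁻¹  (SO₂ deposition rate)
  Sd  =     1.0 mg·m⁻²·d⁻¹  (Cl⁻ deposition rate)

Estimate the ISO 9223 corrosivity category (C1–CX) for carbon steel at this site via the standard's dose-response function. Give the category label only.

C2

carbon steel: T≤10 °C ⇒ hinge +0.150·(-13.2−10) = -3.4800
  Pd branch = 1.77·Pd^0.52·e^(0.02·RH+f) = 1.181 μm/a
  Sd branch = 0.102·Sd^0.62·e^(0.033·RH+0.04·T) = 0.4079 μm/a
  sum: 1.181 + 0.4079 → r_corr = 1.589 μm/a
Category bounds: 1.3…25 μm/a bracket r_corr ⇒ C2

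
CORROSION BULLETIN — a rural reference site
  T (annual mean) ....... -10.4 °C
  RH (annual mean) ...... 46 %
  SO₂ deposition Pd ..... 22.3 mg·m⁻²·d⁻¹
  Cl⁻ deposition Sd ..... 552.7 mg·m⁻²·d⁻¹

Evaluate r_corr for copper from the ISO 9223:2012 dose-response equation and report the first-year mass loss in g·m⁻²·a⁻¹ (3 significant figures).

copper: T≤10 °C ⇒ hinge +0.126·(-10.4−10) = -2.5704
  SO₂ term: 0.0053·22.3^0.26·exp(0.059·46-2.5704) = 0.01372
  Cl⁻ term: 0.01025·552.7^0.27·exp(0.036·46+0.049·-10.4) = 0.1774
  r_corr = 0.01372 + 0.1774 = 0.1912 μm/a
Convert to mass loss: 0.1912 μm/a × 8.96 g/cm³ = 1.713 g·m⁻²·a⁻¹

r_corr = 1.71 g·m⁻²·a⁻¹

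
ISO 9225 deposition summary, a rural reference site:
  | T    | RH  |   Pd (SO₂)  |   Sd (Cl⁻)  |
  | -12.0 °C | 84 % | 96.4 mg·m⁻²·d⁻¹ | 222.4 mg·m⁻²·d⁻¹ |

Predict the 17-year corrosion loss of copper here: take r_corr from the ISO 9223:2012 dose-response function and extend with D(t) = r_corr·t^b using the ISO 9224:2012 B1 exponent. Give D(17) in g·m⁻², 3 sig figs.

copper: f(T) = +0.126·(T−10) [T≤10 °C] = -2.7720
  Pd branch = 0.0053·Pd^0.26·e^(0.059·RH+f) = 0.1544 μm/a
  Sd branch = 0.01025·Sd^0.27·e^(0.036·RH+0.049·T) = 0.504 μm/a
  sum: 0.1544 + 0.504 → r_corr = 0.6584 μm/a
Power-law: D(17) = r_corr · 17^0.667
  D(17) = 0.6584 × 17^0.667 = 0.6584 × 6.618 = 4.357 μm
  Mass loss = 4.357 μm × 8.96 g/cm³ = 39.04 g·m⁻²

D(17) = 39.0 g·m⁻²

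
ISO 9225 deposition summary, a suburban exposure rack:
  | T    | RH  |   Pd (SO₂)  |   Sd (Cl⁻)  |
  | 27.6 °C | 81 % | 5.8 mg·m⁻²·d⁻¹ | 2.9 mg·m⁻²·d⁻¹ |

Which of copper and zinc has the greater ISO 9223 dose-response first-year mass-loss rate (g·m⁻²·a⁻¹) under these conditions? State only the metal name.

copper

copper: temperature factor f = -0.080·(17.6) = -1.4080
  SO₂ term: 0.0053·5.8^0.26·exp(0.059·81-1.4080) = 0.2437
  Cl⁻ term: 0.01025·2.9^0.27·exp(0.036·81+0.049·27.6) = 0.9757
  r_corr = 0.2437 + 0.9757 = 1.219 μm/a
  mass loss = 1.219 μm/a × 8.96 g/cm³ = 10.93 g·m⁻²·a⁻¹
zinc: T>10 °C ⇒ hinge -0.071·(27.6−10) = -1.2496
  SO₂ term: 0.0129·5.8^0.44·exp(0.046·81-1.2496) = 0.3326
  Sd branch = 0.0175·Sd^0.57·e^(0.008·RH+0.085·T) = 0.641 μm/a
  r_corr = 0.3326 + 0.641 = 0.9737 μm/a
  mass loss = 0.9737 μm/a × 7.14 g/cm³ = 6.952 g·m⁻²·a⁻¹
Ordering by g·m⁻²·a⁻¹: copper (10.9) > zinc (6.95)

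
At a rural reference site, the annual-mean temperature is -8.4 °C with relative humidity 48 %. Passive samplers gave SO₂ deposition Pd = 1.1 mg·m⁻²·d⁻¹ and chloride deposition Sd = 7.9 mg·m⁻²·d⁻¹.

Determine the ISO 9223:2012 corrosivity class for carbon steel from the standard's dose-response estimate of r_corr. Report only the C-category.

C2

carbon steel: T≤10 °C ⇒ hinge +0.150·(-8.4−10) = -2.7600
  sulphur-dioxide contribution → 0.3074 μm/a
  chloride contribution → 1.28 μm/a
  ⇒ r_corr(carbon steel) = 1.587 μm/a
ISO 9223 Table 2 (carbon steel): 1.3 < 1.59 ≤ 25 μm/a ⇒ C2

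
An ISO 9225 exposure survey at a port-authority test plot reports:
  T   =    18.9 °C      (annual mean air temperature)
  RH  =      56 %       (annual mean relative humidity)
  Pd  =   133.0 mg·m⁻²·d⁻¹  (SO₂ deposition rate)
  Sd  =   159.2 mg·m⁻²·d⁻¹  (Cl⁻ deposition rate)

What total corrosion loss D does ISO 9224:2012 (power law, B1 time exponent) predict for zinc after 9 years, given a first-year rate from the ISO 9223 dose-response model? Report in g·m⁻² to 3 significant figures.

zinc: f(T) = -0.071·(T−10) [T>10 °C] = -0.6319
  SO₂ term: 0.0129·133.0^0.44·exp(0.046·56-0.6319) = 0.7752
  Sd branch = 0.0175·Sd^0.57·e^(0.008·RH+0.085·T) = 2.457 μm/a
  r_corr = 0.7752 + 2.457 = 3.232 μm/a
Power-law: D(9) = r_corr · 9^0.813
  D(9) = 3.232 × 9^0.813 = 3.232 × 5.968 = 19.29 μm
  Mass loss = 19.29 μm × 7.14 g/cm³ = 137.7 g·m⁻²

D(9) = 138 g·m⁻²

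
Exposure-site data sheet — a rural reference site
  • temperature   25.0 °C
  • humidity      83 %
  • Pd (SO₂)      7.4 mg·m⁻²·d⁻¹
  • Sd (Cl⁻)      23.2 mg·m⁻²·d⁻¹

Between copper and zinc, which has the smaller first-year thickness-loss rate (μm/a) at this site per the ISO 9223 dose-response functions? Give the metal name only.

copper

copper: temperature factor f = -0.080·(15.0) = -1.2000
  Pd branch = 0.0053·Pd^0.26·e^(0.059·RH+f) = 0.3596 μm/a
  Cl⁻ term: 0.01025·23.2^0.27·exp(0.036·83+0.049·25.0) = 1.618
  r_corr = 0.3596 + 1.618 = 1.978 μm/a
zinc: temperature factor f = -0.071·(15.0) = -1.0650
  SO₂ term: 0.0129·7.4^0.44·exp(0.046·83-1.0650) = 0.4883
  Sd branch = 0.0175·Sd^0.57·e^(0.008·RH+0.085·T) = 1.708 μm/a
  sum: 0.4883 + 1.708 → r_corr = 2.197 μm/a
Ordering by μm/a: zinc (2.2) > copper (1.98)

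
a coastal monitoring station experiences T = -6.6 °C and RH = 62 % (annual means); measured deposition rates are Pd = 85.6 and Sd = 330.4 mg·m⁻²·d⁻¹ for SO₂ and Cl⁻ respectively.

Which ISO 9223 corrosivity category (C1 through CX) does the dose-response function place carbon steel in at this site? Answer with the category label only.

C3

carbon steel: T≤10 °C ⇒ hinge +0.150·(-6.6−10) = -2.4900
  sulphur-dioxide contribution → 5.129 μm/a
  chloride contribution → 22.1 μm/a
  ⇒ r_corr(carbon steel) = 27.22 μm/a
ISO 9223 Table 2 (carbon steel): 25 < 27.2 ≤ 50 μm/a ⇒ C3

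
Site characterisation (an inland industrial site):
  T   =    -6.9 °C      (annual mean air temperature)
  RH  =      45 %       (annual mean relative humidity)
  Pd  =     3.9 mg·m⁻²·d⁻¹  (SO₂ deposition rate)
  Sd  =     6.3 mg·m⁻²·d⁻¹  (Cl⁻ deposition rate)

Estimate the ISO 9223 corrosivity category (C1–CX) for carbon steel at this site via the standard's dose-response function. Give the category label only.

C2

carbon steel: T≤10 °C ⇒ hinge +0.150·(-6.9−10) = -2.5350
  SO₂ term: 1.77·3.9^0.52·exp(0.02·45-2.5350) = 0.7003
  Cl⁻ term: 0.102·6.3^0.62·exp(0.033·45+0.04·-6.9) = 1.07
  sum: 0.7003 + 1.07 → r_corr = 1.77 μm/a
ISO 9223 Table 2 (carbon steel): 1.3 < 1.77 ≤ 25 μm/a ⇒ C2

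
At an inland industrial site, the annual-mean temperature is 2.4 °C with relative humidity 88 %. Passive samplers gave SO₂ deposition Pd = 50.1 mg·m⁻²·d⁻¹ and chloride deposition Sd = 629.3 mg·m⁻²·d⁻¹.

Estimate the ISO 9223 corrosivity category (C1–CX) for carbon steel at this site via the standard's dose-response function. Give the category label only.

carbon steel: T≤10 °C ⇒ hinge +0.150·(2.4−10) = -1.1400
  SO₂ term: 1.77·50.1^0.52·exp(0.02·88-1.1400) = 25.19
  Sd branch = 0.102·Sd^0.62·e^(0.033·RH+0.04·T) = 111.4 μm/a
  r_corr = 25.19 + 111.4 = 136.6 μm/a
Category bounds: 80…200 μm/a bracket r_corr ⇒ C5

C5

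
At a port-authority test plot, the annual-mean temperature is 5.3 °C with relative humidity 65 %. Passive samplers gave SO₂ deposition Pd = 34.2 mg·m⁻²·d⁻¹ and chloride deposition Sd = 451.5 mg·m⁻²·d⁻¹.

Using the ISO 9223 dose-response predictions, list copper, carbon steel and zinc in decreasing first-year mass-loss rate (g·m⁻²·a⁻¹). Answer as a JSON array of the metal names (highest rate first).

["carbon steel", "zinc", "copper"]

copper: f(T) = +0.126·(T−10) [T≤10 °C] = -0.5922
  Pd branch = 0.0053·Pd^0.26·e^(0.059·RH+f) = 0.34 μm/a
  Cl⁻ term: 0.01025·451.5^0.27·exp(0.036·65+0.049·5.3) = 0.7186
  sum: 0.34 + 0.7186 → r_corr = 1.059 μm/a
  mass loss = 1.059 μm/a × 8.96 g/cm³ = 9.485 g·m⁻²·a⁻¹
carbon steel: f(T) = +0.150·(T−10) [T≤10 °C] = -0.7050
  Pd branch = 1.77·Pd^0.52·e^(0.02·RH+f) = 20.14 μm/a
  Sd branch = 0.102·Sd^0.62·e^(0.033·RH+0.04·T) = 47.66 μm/a
  r_corr = 20.14 + 47.66 = 67.8 μm/a
  mass loss = 67.8 μm/a × 7.85 g/cm³ = 532.2 g·m⁻²·a⁻¹
zinc: f(T) = +0.038·(T−10) [T≤10 °C] = -0.1786
  SO₂ term: 0.0129·34.2^0.44·exp(0.046·65-0.1786) = 1.015
  Sd branch = 0.0175·Sd^0.57·e^(0.008·RH+0.085·T) = 1.505 μm/a
  r_corr = 1.015 + 1.505 = 2.521 μm/a
  mass loss = 2.521 μm/a × 7.14 g/cm³ = 18 g·m⁻²·a⁻¹
Ordering by g·m⁻²·a⁻¹: carbon steel (532) > zinc (18) > copper (9.49)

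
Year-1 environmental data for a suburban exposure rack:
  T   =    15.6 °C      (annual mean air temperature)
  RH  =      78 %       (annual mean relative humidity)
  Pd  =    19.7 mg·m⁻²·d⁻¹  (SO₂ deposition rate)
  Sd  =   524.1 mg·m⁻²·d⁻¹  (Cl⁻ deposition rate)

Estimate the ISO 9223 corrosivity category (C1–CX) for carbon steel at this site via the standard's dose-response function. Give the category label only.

carbon steel: temperature factor f = -0.054·(5.6) = -0.3024
  SO₂ term: 1.77·19.7^0.52·exp(0.02·78-0.3024) = 29.33
  Sd branch = 0.102·Sd^0.62·e^(0.033·RH+0.04·T) = 121.2 μm/a
  sum: 29.33 + 121.2 → r_corr = 150.5 μm/a
Category bounds: 80…200 μm/a bracket r_corr ⇒ C5

C5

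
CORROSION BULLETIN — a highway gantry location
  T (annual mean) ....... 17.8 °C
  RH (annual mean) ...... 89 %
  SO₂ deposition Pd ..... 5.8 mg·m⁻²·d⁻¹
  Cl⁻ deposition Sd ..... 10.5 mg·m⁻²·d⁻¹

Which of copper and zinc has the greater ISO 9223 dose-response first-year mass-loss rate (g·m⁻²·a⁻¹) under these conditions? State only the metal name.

copper: temperature factor f = -0.080·(7.8) = -0.6240
  Pd branch = 0.0053·Pd^0.26·e^(0.059·RH+f) = 0.8556 μm/a
  Sd branch = 0.01025·Sd^0.27·e^(0.036·RH+0.049·T) = 1.14 μm/a
  r_corr = 0.8556 + 1.14 = 1.995 μm/a
  mass loss = 1.995 μm/a × 8.96 g/cm³ = 17.88 g·m⁻²·a⁻¹
zinc: f(T) = -0.071·(T−10) [T>10 °C] = -0.5538
  SO₂ term: 0.0129·5.8^0.44·exp(0.046·89-0.5538) = 0.9638
  Cl⁻ term: 0.0175·10.5^0.57·exp(0.008·89+0.085·17.8) = 0.6186
  r_corr = 0.9638 + 0.6186 = 1.582 μm/a
  mass loss = 1.582 μm/a × 7.14 g/cm³ = 11.3 g·m⁻²·a⁻¹
Ordering by g·m⁻²·a⁻¹: copper (17.9) > zinc (11.3)

copper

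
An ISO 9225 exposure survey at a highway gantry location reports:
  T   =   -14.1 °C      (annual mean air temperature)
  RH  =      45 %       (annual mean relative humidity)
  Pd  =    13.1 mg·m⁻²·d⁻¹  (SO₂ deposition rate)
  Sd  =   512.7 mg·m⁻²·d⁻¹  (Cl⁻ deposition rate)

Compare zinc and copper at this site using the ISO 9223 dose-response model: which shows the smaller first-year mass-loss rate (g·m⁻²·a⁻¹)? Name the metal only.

copper

zinc: f(T) = +0.038·(T−10) [T≤10 °C] = -0.9158
  sulphur-dioxide contribution → 0.1269 μm/a
  chloride contribution → 0.2652 μm/a
  total first-year rate 0.3921 μm/a
  mass loss = 0.3921 μm/a × 7.14 g/cm³ = 2.799 g·m⁻²·a⁻¹
copper: temperature factor f = +0.126·(-24.1) = -3.0366
  sulphur-dioxide contribution → 0.007064 μm/a
  chloride contribution → 0.1399 μm/a
  ⇒ r_corr(copper) = 0.147 μm/a
  mass loss = 0.147 μm/a × 8.96 g/cm³ = 1.317 g·m⁻²·a⁻¹
Ordering by g·m⁻²·a⁻¹: zinc (2.8) > copper (1.32)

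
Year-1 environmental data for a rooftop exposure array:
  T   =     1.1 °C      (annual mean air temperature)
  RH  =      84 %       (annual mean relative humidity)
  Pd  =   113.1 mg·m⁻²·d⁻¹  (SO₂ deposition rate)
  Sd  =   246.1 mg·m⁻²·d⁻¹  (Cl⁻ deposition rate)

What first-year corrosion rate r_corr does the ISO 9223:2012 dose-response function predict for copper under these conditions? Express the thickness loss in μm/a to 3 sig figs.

copper: T≤10 °C ⇒ hinge +0.126·(1.1−10) = -1.1214
  sulphur-dioxide contribution → 0.8385 μm/a
  chloride contribution → 0.9841 μm/a
  ⇒ r_corr(copper) = 1.823 μm/a

r_corr = 1.82 μm/a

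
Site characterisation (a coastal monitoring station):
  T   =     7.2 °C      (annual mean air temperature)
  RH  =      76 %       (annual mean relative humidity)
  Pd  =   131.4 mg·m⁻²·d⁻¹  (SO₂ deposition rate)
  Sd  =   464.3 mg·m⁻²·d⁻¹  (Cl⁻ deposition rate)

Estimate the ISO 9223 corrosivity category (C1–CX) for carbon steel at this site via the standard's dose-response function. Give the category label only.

carbon steel: temperature factor f = +0.150·(-2.8) = -0.4200
  sulphur-dioxide contribution → 67.2 μm/a
  chloride contribution → 75.21 μm/a
  total first-year rate 142.4 μm/a
Category bounds: 80…200 μm/a bracket r_corr ⇒ C5

C5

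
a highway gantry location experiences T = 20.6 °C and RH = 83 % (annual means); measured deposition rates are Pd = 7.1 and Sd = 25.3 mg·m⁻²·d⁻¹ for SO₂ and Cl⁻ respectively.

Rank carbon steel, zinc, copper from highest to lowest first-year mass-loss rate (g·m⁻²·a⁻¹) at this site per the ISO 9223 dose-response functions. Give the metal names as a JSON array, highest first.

carbon steel: temperature factor f = -0.054·(10.6) = -0.5724
  sulphur-dioxide contribution → 14.55 μm/a
  chloride contribution → 26.66 μm/a
  ⇒ r_corr(carbon steel) = 41.22 μm/a
  mass loss = 41.22 μm/a × 7.85 g/cm³ = 323.6 g·m⁻²·a⁻¹
zinc: temperature factor f = -0.071·(10.6) = -0.7526
  sulphur-dioxide contribution → 0.6553 μm/a
  chloride contribution → 1.235 μm/a
  ⇒ r_corr(zinc) = 1.89 μm/a
  mass loss = 1.89 μm/a × 7.14 g/cm³ = 13.5 g·m⁻²·a⁻¹
copper: f(T) = -0.080·(T−10) [T>10 °C] = -0.8480
  sulphur-dioxide contribution → 0.5059 μm/a
  chloride contribution → 1.335 μm/a
  ⇒ r_corr(copper) = 1.841 μm/a
  mass loss = 1.841 μm/a × 8.96 g/cm³ = 16.5 g·m⁻²·a⁻¹
Ordering by g·m⁻²·a⁻¹: carbon steel (324) > copper (16.5) > zinc (13.5)

["carbon steel", "copper", "zinc"]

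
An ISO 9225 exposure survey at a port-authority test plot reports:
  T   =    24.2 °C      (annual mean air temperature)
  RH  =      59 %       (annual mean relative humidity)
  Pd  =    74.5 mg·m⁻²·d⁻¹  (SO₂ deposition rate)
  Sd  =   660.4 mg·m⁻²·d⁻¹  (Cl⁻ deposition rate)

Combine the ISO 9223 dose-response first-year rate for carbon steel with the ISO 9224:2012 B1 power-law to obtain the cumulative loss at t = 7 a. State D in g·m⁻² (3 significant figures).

carbon steel: T>10 °C ⇒ hinge -0.054·(24.2−10) = -0.7668
  Pd branch = 1.77·Pd^0.52·e^(0.02·RH+f) = 25.17 μm/a
  Cl⁻ term: 0.102·660.4^0.62·exp(0.033·59+0.04·24.2) = 105.4
  r_corr = 25.17 + 105.4 = 130.6 μm/a
Power-law: D(7) = r_corr · 7^0.523
  D(7) = 130.6 × 7^0.523 = 130.6 × 2.767 = 361.3 μm
  Mass loss = 361.3 μm × 7.85 g/cm³ = 2836 g·m⁻²

D(7) = 2.84e+03 g·m⁻²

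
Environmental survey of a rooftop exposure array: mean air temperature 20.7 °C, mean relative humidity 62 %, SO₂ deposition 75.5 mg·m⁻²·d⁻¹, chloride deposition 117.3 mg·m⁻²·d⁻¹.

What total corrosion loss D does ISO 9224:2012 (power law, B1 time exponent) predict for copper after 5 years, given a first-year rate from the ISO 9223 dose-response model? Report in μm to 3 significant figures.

D(5) = 3.58 μm

copper: temperature factor f = -0.080·(10.7) = -0.8560
  Pd branch = 0.0053·Pd^0.26·e^(0.059·RH+f) = 0.2688 μm/a
  Cl⁻ term: 0.01025·117.3^0.27·exp(0.036·62+0.049·20.7) = 0.9534
  r_corr = 0.2688 + 0.9534 = 1.222 μm/a
Long-term exponent b (ISO 9224 Table 2, B1) = 0.667
  D(5) = 1.222 × 5^0.667 = 1.222 × 2.926 = 3.576 μm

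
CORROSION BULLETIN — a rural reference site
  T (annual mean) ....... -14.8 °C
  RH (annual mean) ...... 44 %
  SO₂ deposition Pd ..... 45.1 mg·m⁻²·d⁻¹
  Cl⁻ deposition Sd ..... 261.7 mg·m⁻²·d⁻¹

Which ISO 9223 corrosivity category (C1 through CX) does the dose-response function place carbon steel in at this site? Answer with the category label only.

carbon steel: f(T) = +0.150·(T−10) [T≤10 °C] = -3.7200
  Pd branch = 1.77·Pd^0.52·e^(0.02·RH+f) = 0.7495 μm/a
  Cl⁻ term: 0.102·261.7^0.62·exp(0.033·44+0.04·-14.8) = 7.606
  r_corr = 0.7495 + 7.606 = 8.355 μm/a
8.36 μm/a falls in (1.3, 25] for carbon steel → category C2

C2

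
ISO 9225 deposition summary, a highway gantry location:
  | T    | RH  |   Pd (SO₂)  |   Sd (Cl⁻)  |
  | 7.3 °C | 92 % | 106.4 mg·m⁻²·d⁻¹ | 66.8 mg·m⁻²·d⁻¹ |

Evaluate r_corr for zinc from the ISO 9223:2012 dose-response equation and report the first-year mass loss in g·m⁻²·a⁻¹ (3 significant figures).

r_corr = 49.9 g·m⁻²·a⁻¹

zinc: f(T) = +0.038·(T−10) [T≤10 °C] = -0.1026
  sulphur-dioxide contribution → 6.249 μm/a
  chloride contribution → 0.7452 μm/a
  ⇒ r_corr(zinc) = 6.994 μm/a
Convert to mass loss: 6.994 μm/a × 7.14 g/cm³ = 49.94 g·m⁻²·a⁻¹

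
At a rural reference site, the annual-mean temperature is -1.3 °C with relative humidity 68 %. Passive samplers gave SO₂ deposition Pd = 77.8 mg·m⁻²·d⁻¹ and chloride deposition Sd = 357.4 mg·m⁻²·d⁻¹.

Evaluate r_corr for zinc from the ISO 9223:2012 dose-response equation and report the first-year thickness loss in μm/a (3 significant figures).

r_corr = 2.07 μm/a

zinc: T≤10 °C ⇒ hinge +0.038·(-1.3−10) = -0.4294
  Pd branch = 0.0129·Pd^0.44·e^(0.046·RH+f) = 1.302 μm/a
  Cl⁻ term: 0.0175·357.4^0.57·exp(0.008·68+0.085·-1.3) = 0.7702
  sum: 1.302 + 0.7702 → r_corr = 2.072 μm/a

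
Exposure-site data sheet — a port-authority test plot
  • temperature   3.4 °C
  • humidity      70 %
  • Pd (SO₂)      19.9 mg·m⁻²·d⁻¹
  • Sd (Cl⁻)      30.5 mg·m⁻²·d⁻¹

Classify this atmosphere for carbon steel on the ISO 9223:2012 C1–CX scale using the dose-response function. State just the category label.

carbon steel: temperature factor f = +0.150·(-6.6) = -0.9900
  SO₂ term: 1.77·19.9^0.52·exp(0.02·70-0.9900) = 12.63
  Cl⁻ term: 0.102·30.5^0.62·exp(0.033·70+0.04·3.4) = 9.798
  r_corr = 12.63 + 9.798 = 22.43 μm/a
ISO 9223 Table 2 (carbon steel): 1.3 < 22.4 ≤ 25 μm/a ⇒ C2

C2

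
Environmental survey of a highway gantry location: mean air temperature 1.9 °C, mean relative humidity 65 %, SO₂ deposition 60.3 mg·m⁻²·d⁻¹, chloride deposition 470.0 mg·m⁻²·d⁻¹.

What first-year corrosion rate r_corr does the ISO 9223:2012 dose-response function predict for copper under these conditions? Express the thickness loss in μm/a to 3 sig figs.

copper: temperature factor f = +0.126·(-8.1) = -1.0206
  sulphur-dioxide contribution → 0.2567 μm/a
  chloride contribution → 0.615 μm/a
  total first-year rate 0.8717 μm/a

r_corr = 0.872 μm/a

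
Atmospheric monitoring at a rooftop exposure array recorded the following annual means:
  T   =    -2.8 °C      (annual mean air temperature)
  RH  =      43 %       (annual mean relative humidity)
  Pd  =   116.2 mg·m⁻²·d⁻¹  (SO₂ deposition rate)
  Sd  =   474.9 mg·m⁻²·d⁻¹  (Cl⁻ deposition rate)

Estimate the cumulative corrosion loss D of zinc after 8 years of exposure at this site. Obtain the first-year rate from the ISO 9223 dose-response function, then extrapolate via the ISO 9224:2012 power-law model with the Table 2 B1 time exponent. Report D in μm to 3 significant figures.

zinc: temperature factor f = +0.038·(-12.8) = -0.4864
  sulphur-dioxide contribution → 0.4646 μm/a
  chloride contribution → 0.6527 μm/a
  ⇒ r_corr(zinc) = 1.117 μm/a
Long-term exponent b (ISO 9224 Table 2, B1) = 0.813
  D(8) = 1.117 × 8^0.813 = 1.117 × 5.423 = 6.059 μm

D(8) = 6.06 μm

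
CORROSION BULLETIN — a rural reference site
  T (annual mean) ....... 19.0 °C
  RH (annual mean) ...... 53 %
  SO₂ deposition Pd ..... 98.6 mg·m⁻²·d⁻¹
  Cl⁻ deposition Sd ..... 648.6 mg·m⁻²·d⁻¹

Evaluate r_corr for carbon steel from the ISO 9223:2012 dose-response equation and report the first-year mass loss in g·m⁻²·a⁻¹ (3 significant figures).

r_corr = 814 g·m⁻²·a⁻¹

carbon steel: T>10 °C ⇒ hinge -0.054·(19.0−10) = -0.4860
  Pd branch = 1.77·Pd^0.52·e^(0.02·RH+f) = 34.2 μm/a
  Sd branch = 0.102·Sd^0.62·e^(0.033·RH+0.04·T) = 69.45 μm/a
  sum: 34.2 + 69.45 → r_corr = 103.7 μm/a
Convert to mass loss: 103.7 μm/a × 7.85 g/cm³ = 813.7 g·m⁻²·a⁻¹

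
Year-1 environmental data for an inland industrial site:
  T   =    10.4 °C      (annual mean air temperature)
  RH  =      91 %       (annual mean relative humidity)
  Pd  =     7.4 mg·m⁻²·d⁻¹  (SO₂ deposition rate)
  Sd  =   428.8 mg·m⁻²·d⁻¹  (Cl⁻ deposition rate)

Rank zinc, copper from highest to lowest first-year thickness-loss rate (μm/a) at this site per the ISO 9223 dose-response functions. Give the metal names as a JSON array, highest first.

["zinc", "copper"]

zinc: f(T) = -0.071·(T−10) [T>10 °C] = -0.0284
  Pd branch = 0.0129·Pd^0.44·e^(0.046·RH+f) = 1.989 μm/a
  Sd branch = 0.0175·Sd^0.57·e^(0.008·RH+0.085·T) = 2.777 μm/a
  sum: 1.989 + 2.777 → r_corr = 4.766 μm/a
copper: T>10 °C ⇒ hinge -0.080·(10.4−10) = -0.0320
  SO₂ term: 0.0053·7.4^0.26·exp(0.059·91-0.0320) = 1.854
  Sd branch = 0.01025·Sd^0.27·e^(0.036·RH+0.049·T) = 2.32 μm/a
  sum: 1.854 + 2.32 → r_corr = 4.174 μm/a
Ordering by μm/a: zinc (4.77) > copper (4.17)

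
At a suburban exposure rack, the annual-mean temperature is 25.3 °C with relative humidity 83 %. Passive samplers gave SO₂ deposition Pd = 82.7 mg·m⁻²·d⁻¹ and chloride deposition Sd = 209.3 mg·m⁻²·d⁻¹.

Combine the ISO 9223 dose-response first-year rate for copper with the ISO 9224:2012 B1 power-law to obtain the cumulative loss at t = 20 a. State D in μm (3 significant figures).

copper: f(T) = -0.080·(T−10) [T>10 °C] = -1.2240
  sulphur-dioxide contribution → 0.6576 μm/a
  chloride contribution → 2.974 μm/a
  total first-year rate 3.632 μm/a
ISO 9224: D(t) = r_corr · t^b with b = 0.667 (copper, B1)
  D(20) = 3.632 × 20^0.667 = 3.632 × 7.375 = 26.79 μm

D(20) = 26.8 μm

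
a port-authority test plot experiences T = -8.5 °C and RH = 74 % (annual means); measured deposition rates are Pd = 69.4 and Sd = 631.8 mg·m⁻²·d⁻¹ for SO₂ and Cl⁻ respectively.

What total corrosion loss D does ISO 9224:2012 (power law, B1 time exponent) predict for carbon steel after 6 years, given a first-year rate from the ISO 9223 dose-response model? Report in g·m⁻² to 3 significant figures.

carbon steel: temperature factor f = +0.150·(-18.5) = -2.7750
  Pd branch = 1.77·Pd^0.52·e^(0.02·RH+f) = 4.396 μm/a
  Cl⁻ term: 0.102·631.8^0.62·exp(0.033·74+0.04·-8.5) = 45.48
  sum: 4.396 + 45.48 → r_corr = 49.88 μm/a
ISO 9224: D(t) = r_corr · t^b with b = 0.523 (carbon steel, B1)
  D(6) = 49.88 × 6^0.523 = 49.88 × 2.553 = 127.3 μm
  Mass loss = 127.3 μm × 7.85 g/cm³ = 999.4 g·m⁻²

D(6) = 999 g·m⁻²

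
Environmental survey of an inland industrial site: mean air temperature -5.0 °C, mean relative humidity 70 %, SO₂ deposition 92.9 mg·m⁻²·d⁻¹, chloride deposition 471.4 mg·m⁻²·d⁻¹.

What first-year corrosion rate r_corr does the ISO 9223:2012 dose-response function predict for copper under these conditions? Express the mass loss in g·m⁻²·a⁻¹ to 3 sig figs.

r_corr = 6.16 g·m⁻²·a⁻¹

copper: T≤10 °C ⇒ hinge +0.126·(-5.0−10) = -1.8900
  Pd branch = 0.0053·Pd^0.26·e^(0.059·RH+f) = 0.1617 μm/a
  Sd branch = 0.01025·Sd^0.27·e^(0.036·RH+0.049·T) = 0.5255 μm/a
  sum: 0.1617 + 0.5255 → r_corr = 0.6872 μm/a
Convert to mass loss: 0.6872 μm/a × 8.96 g/cm³ = 6.157 g·m⁻²·a⁻¹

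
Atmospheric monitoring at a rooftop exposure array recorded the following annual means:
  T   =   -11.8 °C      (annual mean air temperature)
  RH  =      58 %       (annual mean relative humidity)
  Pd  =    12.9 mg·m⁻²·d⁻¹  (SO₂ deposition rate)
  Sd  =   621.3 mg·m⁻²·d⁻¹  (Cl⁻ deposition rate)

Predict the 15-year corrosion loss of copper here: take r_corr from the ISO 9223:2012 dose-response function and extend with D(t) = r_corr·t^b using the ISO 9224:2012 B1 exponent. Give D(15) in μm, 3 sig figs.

copper: T≤10 °C ⇒ hinge +0.126·(-11.8−10) = -2.7468
  sulphur-dioxide contribution → 0.02024 μm/a
  chloride contribution → 0.2634 μm/a
  total first-year rate 0.2836 μm/a
Long-term exponent b (ISO 9224 Table 2, B1) = 0.667
  D(15) = 0.2836 × 15^0.667 = 0.2836 × 6.088 = 1.727 μm

D(15) = 1.73 μm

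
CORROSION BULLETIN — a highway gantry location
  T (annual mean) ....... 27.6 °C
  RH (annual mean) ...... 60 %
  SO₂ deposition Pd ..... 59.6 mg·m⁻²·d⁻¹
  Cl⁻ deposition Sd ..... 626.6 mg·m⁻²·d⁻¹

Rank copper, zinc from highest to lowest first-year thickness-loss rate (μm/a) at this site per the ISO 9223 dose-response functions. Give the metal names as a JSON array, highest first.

["zinc", "copper"]

copper: temperature factor f = -0.080·(17.6) = -1.4080
  SO₂ term: 0.0053·59.6^0.26·exp(0.059·60-1.4080) = 0.1293
  Cl⁻ term: 0.01025·626.6^0.27·exp(0.036·60+0.049·27.6) = 1.956
  r_corr = 0.1293 + 1.956 = 2.085 μm/a
zinc: T>10 °C ⇒ hinge -0.071·(27.6−10) = -1.2496
  SO₂ term: 0.0129·59.6^0.44·exp(0.046·60-1.2496) = 0.3529
  Cl⁻ term: 0.0175·626.6^0.57·exp(0.008·60+0.085·27.6) = 11.6
  sum: 0.3529 + 11.6 → r_corr = 11.96 μm/a
Ordering by μm/a: zinc (12) > copper (2.09)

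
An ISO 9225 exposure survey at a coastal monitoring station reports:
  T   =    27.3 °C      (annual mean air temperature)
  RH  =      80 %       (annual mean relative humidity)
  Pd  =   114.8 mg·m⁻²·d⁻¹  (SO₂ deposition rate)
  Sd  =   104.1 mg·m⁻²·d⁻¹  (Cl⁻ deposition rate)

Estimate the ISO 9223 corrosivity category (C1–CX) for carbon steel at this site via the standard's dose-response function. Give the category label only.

C5

carbon steel: T>10 °C ⇒ hinge -0.054·(27.3−10) = -0.9342
  Pd branch = 1.77·Pd^0.52·e^(0.02·RH+f) = 40.58 μm/a
  Sd branch = 0.102·Sd^0.62·e^(0.033·RH+0.04·T) = 75.89 μm/a
  r_corr = 40.58 + 75.89 = 116.5 μm/a
ISO 9223 Table 2 (carbon steel): 80 < 116 ≤ 200 μm/a ⇒ C5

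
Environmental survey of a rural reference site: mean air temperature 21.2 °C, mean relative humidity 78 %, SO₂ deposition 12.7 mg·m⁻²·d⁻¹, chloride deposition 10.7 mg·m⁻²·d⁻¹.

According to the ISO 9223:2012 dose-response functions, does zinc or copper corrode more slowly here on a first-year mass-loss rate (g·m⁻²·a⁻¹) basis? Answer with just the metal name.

zinc: f(T) = -0.071·(T−10) [T>10 °C] = -0.7952
  sulphur-dioxide contribution → 0.6444 μm/a
  chloride contribution → 0.7645 μm/a
  ⇒ r_corr(zinc) = 1.409 μm/a
  mass loss = 1.409 μm/a × 7.14 g/cm³ = 10.06 g·m⁻²·a⁻¹
copper: T>10 °C ⇒ hinge -0.080·(21.2−10) = -0.8960
  sulphur-dioxide contribution → 0.4176 μm/a
  chloride contribution → 0.9105 μm/a
  ⇒ r_corr(copper) = 1.328 μm/a
  mass loss = 1.328 μm/a × 8.96 g/cm³ = 11.9 g·m⁻²·a⁻¹
Ordering by g·m⁻²·a⁻¹: copper (11.9) > zinc (10.1)

zinc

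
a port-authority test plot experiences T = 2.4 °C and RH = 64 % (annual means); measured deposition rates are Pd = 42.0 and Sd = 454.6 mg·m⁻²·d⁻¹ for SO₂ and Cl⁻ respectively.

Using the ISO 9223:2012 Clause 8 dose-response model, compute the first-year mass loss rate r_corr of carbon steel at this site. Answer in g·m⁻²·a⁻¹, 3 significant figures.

r_corr = 435 g·m⁻²·a⁻¹

carbon steel: T≤10 °C ⇒ hinge +0.150·(2.4−10) = -1.1400
  Pd branch = 1.77·Pd^0.52·e^(0.02·RH+f) = 14.22 μm/a
  Cl⁻ term: 0.102·454.6^0.62·exp(0.033·64+0.04·2.4) = 41.23
  r_corr = 14.22 + 41.23 = 55.45 μm/a
Convert to mass loss: 55.45 μm/a × 7.85 g/cm³ = 435.3 g·m⁻²·a⁻¹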